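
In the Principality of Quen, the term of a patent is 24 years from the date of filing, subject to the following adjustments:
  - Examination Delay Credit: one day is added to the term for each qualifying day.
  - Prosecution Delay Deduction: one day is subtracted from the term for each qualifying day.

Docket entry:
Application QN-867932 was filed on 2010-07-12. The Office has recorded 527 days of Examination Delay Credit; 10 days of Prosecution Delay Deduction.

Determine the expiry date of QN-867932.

December 11, 2035

Base term: filing date + 24 years → 12 July 2034.
Examination Delay Credit: +527 days → 21 December 2035.
Prosecution Delay Deduction: −10 days → 11 December 2035.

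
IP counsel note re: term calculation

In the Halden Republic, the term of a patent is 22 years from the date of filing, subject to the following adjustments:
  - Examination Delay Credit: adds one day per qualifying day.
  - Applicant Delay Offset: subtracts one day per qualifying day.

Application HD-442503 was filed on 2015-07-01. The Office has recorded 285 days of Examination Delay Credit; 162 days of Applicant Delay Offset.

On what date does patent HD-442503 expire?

2037-11-01

Base term: filing date + 22 years → 1 July 2037.
Examination Delay Credit: +285 days → 12 April 2038.
Applicant Delay Offset: −162 days → 1 November 2037.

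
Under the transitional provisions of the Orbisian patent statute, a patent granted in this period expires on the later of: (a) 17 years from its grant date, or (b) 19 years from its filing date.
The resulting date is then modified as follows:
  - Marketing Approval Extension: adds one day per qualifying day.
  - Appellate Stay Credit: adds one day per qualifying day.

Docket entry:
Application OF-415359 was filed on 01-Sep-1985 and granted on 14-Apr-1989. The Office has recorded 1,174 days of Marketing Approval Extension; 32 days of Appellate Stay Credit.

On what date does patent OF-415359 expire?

August 2, 2009

(a) grant + 17 years → 14 April 2006.
(b) filing + 19 years → 1 September 2004.
Later of the two: 14 April 2006.
Marketing Approval Extension: +1174 days → 1 July 2009.
Appellate Stay Credit: +32 days → 2 August 2009.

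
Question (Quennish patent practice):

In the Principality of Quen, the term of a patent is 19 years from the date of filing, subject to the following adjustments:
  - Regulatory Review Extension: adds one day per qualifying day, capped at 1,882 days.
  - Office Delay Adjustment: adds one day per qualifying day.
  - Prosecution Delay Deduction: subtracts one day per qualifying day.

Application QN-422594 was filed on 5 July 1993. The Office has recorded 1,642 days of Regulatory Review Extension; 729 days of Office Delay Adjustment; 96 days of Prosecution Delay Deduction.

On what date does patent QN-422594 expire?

2018-09-27

Base term: filing date + 19 years → 5 July 2012.
Regulatory Review Extension: 1642 days (within the 1882-day cap) → +1642 days → 2 January 2017.
Office Delay Adjustment: +729 days → 1 January 2019.
Prosecution Delay Deduction: −96 days → 27 September 2018.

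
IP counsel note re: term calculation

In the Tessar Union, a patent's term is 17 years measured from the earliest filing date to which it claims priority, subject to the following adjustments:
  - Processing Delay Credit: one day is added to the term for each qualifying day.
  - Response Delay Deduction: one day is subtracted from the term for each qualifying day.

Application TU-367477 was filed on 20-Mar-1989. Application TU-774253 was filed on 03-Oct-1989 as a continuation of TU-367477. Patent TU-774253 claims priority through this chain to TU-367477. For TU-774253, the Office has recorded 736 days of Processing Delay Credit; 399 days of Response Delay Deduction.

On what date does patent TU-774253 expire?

Earliest priority filing: 20 March 1989.
Base term: 20 March 1989 + 17 years → 20 March 2006.
Processing Delay Credit: +736 days → 25 March 2008.
Response Delay Deduction: −399 days → 20 February 2007.

February 20, 2007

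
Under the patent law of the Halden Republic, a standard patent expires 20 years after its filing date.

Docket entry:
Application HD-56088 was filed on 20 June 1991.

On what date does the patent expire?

June 20, 2011

Filing date + 20 years → 20 June 2011.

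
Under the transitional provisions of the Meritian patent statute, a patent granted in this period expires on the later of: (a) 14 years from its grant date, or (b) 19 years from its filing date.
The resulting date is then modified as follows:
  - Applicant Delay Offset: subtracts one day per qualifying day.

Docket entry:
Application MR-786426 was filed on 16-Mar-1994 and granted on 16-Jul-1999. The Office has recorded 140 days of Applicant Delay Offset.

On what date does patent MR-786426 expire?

2013-02-26

(a) grant + 14 years → 16 July 2013.
(b) filing + 19 years → 16 March 2013.
Later of the two: 16 July 2013.
Applicant Delay Offset: −140 days → 26 February 2013.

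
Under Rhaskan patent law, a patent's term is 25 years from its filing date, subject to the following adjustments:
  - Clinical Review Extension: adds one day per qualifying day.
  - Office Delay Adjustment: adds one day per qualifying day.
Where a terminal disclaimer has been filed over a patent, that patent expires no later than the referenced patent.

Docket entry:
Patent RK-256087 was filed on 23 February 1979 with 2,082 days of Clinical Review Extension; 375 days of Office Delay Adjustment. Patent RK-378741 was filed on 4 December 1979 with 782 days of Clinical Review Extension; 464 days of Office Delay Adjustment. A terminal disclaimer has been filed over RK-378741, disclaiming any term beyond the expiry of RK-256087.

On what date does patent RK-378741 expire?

May 3, 2008

Natural term of RK-378741:
  Base: filing + 25 years → 4 December 2004.
  Clinical Review Extension: +782 days → 25 January 2007.
  Office Delay Adjustment: +464 days → 3 May 2008.
Expiry of referenced patent RK-256087:
  Base: filing + 25 years → 23 February 2004.
  Clinical Review Extension: +2082 days → 5 November 2009.
  Office Delay Adjustment: +375 days → 15 November 2010.
Terminal disclaimer: RK-378741 expires on the earlier of 3 May 2008 and 15 November 2010.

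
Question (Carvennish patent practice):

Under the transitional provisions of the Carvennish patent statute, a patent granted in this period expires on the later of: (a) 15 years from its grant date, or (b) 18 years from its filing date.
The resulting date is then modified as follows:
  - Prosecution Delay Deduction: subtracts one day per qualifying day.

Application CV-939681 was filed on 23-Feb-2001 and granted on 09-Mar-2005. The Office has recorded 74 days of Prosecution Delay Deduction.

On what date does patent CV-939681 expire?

(a) grant + 15 years → 9 March 2020.
(b) filing + 18 years → 23 February 2019.
Later of the two: 9 March 2020.
Prosecution Delay Deduction: −74 days → 26 December 2019.

December 26, 2019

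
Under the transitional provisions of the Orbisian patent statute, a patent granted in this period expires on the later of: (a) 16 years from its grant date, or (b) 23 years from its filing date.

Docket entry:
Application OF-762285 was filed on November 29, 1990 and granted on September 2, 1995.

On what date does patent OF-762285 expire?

(a) grant + 16 years → 2 September 2011.
(b) filing + 23 years → 29 November 2013.
Later of the two: 29 November 2013.

2013-11-29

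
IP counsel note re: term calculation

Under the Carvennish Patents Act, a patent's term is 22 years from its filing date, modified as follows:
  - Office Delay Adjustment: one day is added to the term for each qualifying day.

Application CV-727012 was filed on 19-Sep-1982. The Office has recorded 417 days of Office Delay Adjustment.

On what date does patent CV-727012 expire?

Base term: filing date + 22 years → 19 September 2004.
Office Delay Adjustment: +417 days → 10 November 2005.

November 10, 2005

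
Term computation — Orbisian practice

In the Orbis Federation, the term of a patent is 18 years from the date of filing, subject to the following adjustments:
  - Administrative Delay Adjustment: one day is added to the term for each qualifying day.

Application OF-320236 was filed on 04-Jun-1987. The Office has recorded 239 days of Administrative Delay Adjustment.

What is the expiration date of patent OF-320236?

Base term: filing date + 18 years → 4 June 2005.
Administrative Delay Adjustment: +239 days → 29 January 2006.

2006-01-29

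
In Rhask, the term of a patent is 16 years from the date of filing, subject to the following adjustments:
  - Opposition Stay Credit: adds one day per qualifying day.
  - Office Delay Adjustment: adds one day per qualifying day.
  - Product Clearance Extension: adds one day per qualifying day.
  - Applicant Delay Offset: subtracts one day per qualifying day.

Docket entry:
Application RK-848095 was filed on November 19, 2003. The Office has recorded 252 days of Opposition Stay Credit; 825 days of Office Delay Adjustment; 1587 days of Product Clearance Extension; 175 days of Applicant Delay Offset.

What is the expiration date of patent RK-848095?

2026-09-12

Base term: filing date + 16 years → 19 November 2019.
Opposition Stay Credit: +252 days → 28 July 2020.
Office Delay Adjustment: +825 days → 31 October 2022.
Product Clearance Extension: +1587 days → 6 March 2027.
Applicant Delay Offset: −175 days → 12 September 2026.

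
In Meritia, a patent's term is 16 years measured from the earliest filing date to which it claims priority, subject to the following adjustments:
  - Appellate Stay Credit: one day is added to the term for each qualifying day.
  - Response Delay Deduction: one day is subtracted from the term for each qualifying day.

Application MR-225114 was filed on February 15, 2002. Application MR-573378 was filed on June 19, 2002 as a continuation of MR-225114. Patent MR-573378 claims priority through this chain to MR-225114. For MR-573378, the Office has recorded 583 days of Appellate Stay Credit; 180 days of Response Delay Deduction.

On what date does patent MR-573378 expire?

March 25, 2019

Earliest priority filing: 15 February 2002.
Base term: 15 February 2002 + 16 years → 15 February 2018.
Appellate Stay Credit: +583 days → 21 September 2019.
Response Delay Deduction: −180 days → 25 March 2019.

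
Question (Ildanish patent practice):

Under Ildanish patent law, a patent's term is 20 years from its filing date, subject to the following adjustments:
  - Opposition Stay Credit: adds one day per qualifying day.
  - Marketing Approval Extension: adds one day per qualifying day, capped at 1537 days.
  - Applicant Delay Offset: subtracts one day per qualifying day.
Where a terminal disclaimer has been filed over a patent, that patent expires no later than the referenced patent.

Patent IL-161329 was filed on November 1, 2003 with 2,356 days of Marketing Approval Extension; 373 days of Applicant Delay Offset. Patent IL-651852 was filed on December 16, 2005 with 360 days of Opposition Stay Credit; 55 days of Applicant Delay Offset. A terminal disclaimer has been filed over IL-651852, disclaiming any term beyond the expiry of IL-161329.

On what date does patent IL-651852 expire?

Natural term of IL-651852:
  Base: filing + 20 years → 16 December 2025.
  Opposition Stay Credit: +360 days → 11 December 2026.
  Applicant Delay Offset: −55 days → 17 October 2026.
Expiry of referenced patent IL-161329:
  Base: filing + 20 years → 1 November 2023.
  Marketing Approval Extension: 2356 days claimed exceeds the 1537-day cap, so +1537 days → 16 January 2028.
  Applicant Delay Offset: −373 days → 8 January 2027.
Terminal disclaimer: IL-651852 expires on the earlier of 17 October 2026 and 8 January 2027.

2026-10-17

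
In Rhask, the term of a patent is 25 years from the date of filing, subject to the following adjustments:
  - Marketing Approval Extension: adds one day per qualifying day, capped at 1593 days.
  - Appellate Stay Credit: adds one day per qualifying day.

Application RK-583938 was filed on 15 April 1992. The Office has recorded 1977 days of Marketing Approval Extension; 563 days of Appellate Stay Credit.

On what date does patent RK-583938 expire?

Base term: filing date + 25 years → 15 April 2017.
Marketing Approval Extension: 1977 days claimed exceeds the 1593-day cap, so +1593 days → 25 August 2021.
Appellate Stay Credit: +563 days → 11 March 2023.

March 11, 2023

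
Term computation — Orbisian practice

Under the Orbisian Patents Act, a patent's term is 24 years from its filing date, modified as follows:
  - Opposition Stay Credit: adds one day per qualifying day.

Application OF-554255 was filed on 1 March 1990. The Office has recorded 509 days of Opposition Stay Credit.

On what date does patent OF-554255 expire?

2015-07-23

Base term: filing date + 24 years → 1 March 2014.
Opposition Stay Credit: +509 days → 23 July 2015.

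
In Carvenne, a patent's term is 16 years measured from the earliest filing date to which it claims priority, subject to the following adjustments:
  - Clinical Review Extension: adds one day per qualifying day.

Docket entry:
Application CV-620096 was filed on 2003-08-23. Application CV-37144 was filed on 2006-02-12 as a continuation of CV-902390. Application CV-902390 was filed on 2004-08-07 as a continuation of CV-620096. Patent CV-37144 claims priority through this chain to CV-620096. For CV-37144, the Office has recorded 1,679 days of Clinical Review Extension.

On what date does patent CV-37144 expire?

2024-03-28

Earliest priority filing: 23 August 2003.
Base term: 23 August 2003 + 16 years → 23 August 2019.
Clinical Review Extension: +1679 days → 28 March 2024.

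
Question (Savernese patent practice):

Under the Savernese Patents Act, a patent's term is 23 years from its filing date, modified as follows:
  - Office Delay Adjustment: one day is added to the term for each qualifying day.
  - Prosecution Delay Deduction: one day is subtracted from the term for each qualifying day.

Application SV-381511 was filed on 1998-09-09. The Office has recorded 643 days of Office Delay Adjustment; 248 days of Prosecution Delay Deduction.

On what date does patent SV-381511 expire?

Base term: filing date + 23 years → 9 September 2021.
Office Delay Adjustment: +643 days → 14 June 2023.
Prosecution Delay Deduction: −248 days → 9 October 2022.

October 9, 2022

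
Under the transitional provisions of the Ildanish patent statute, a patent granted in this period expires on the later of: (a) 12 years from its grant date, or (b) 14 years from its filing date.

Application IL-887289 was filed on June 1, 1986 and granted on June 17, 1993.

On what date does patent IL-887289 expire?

June 17, 2005

(a) grant + 12 years → 17 June 2005.
(b) filing + 14 years → 1 June 2000.
Later of the two: 17 June 2005.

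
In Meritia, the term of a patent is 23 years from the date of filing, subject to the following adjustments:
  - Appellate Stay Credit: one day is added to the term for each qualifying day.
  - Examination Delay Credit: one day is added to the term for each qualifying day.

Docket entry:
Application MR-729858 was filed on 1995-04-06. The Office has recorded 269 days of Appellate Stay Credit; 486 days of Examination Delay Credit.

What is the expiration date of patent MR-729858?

April 30, 2020

Base term: filing date + 23 years → 6 April 2018.
Appellate Stay Credit: +269 days → 31 December 2018.
Examination Delay Credit: +486 days → 30 April 2020.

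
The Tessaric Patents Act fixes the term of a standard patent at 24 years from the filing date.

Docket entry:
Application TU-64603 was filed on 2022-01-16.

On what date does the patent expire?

2046-01-16

Filing date + 24 years → 16 January 2046.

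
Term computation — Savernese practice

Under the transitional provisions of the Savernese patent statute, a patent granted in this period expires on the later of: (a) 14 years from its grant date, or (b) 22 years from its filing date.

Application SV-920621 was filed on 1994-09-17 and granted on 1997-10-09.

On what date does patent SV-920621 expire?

September 17, 2016

(a) grant + 14 years → 9 October 2011.
(b) filing + 22 years → 17 September 2016.
Later of the two: 17 September 2016.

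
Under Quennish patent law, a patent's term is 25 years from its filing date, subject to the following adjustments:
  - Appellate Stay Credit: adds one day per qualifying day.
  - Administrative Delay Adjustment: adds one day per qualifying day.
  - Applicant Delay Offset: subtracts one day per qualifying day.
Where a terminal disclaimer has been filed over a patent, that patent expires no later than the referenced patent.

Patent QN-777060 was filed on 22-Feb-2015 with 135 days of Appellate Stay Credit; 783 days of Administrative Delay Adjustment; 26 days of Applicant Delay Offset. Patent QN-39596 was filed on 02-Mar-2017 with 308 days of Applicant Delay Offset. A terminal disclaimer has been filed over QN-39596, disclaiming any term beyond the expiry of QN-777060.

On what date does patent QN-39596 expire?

April 28, 2041

Natural term of QN-39596:
  Base: filing + 25 years → 2 March 2042.
  Applicant Delay Offset: −308 days → 28 April 2041.
Expiry of referenced patent QN-777060:
  Base: filing + 25 years → 22 February 2040.
  Appellate Stay Credit: +135 days → 6 July 2040.
  Administrative Delay Adjustment: +783 days → 28 August 2042.
  Applicant Delay Offset: −26 days → 2 August 2042.
Terminal disclaimer: QN-39596 expires on the earlier of 28 April 2041 and 2 August 2042.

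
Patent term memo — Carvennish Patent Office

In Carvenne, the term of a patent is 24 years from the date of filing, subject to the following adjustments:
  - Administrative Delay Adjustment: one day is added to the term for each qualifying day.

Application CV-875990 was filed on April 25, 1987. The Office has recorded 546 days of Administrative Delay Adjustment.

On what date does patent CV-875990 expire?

2012-10-22

Base term: filing date + 24 years → 25 April 2011.
Administrative Delay Adjustment: +546 days → 22 October 2012.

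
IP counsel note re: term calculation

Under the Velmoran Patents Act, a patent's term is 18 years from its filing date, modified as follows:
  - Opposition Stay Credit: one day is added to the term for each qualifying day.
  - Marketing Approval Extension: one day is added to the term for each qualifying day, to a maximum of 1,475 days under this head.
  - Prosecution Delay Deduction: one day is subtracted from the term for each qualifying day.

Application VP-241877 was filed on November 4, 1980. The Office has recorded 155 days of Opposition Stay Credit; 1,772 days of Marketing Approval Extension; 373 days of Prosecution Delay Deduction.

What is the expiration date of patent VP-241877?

Base term: filing date + 18 years → 4 November 1998.
Opposition Stay Credit: +155 days → 8 April 1999.
Marketing Approval Extension: 1772 days claimed exceeds the 1475-day cap, so +1475 days → 22 April 2003.
Prosecution Delay Deduction: −373 days → 14 April 2002.

April 14, 2002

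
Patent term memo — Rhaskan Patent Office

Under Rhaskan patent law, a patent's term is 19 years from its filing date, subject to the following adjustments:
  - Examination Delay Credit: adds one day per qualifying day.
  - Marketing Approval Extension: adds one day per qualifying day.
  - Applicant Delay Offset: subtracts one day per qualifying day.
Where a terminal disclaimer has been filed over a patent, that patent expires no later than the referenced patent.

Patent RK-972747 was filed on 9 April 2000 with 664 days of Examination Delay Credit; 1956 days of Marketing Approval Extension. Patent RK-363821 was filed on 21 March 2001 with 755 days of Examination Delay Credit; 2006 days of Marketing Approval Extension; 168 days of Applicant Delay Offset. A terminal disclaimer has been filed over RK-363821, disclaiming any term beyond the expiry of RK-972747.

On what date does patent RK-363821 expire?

2026-06-11

Natural term of RK-363821:
  Base: filing + 19 years → 21 March 2020.
  Examination Delay Credit: +755 days → 15 April 2022.
  Marketing Approval Extension: +2006 days → 12 October 2027.
  Applicant Delay Offset: −168 days → 27 April 2027.
Expiry of referenced patent RK-972747:
  Base: filing + 19 years → 9 April 2019.
  Examination Delay Credit: +664 days → 1 February 2021.
  Marketing Approval Extension: +1956 days → 11 June 2026.
Terminal disclaimer: RK-363821 expires on the earlier of 27 April 2027 and 11 June 2026.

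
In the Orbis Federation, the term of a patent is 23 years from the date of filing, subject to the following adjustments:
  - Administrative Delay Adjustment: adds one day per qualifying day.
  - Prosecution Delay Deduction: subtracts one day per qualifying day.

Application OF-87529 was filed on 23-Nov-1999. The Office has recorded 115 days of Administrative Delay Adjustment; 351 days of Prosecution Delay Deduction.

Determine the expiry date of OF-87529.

Base term: filing date + 23 years → 23 November 2022.
Administrative Delay Adjustment: +115 days → 18 March 2023.
Prosecution Delay Deduction: −351 days → 1 April 2022.

April 1, 2022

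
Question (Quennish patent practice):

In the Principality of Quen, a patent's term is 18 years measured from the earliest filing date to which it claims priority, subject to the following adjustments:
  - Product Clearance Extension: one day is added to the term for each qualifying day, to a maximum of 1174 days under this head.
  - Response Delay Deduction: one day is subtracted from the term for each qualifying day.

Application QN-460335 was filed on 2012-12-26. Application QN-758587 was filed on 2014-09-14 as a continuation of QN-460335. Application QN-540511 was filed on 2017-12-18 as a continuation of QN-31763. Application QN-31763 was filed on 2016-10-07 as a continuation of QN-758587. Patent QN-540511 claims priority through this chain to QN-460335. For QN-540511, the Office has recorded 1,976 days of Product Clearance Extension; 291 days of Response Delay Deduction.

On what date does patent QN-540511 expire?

2033-05-27

Earliest priority filing: 26 December 2012.
Base term: 26 December 2012 + 18 years → 26 December 2030.
Product Clearance Extension: 1976 days claimed exceeds the 1174-day cap, so +1174 days → 14 March 2034.
Response Delay Deduction: −291 days → 27 May 2033.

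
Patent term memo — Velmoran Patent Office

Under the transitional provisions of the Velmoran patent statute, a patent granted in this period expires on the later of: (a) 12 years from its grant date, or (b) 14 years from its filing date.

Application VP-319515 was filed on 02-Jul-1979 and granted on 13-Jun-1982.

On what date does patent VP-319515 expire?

June 13, 1994

(a) grant + 12 years → 13 June 1994.
(b) filing + 14 years → 2 July 1993.
Later of the two: 13 June 1994.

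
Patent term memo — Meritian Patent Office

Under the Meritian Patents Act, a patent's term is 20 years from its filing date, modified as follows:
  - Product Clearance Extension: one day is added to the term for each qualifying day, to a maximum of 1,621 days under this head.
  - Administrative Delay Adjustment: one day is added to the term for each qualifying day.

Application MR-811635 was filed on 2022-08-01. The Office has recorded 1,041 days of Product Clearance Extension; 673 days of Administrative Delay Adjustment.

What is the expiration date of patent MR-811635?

2047-04-11

Base term: filing date + 20 years → 1 August 2042.
Product Clearance Extension: 1041 days (within the 1621-day cap) → +1041 days → 7 June 2045.
Administrative Delay Adjustment: +673 days → 11 April 2047.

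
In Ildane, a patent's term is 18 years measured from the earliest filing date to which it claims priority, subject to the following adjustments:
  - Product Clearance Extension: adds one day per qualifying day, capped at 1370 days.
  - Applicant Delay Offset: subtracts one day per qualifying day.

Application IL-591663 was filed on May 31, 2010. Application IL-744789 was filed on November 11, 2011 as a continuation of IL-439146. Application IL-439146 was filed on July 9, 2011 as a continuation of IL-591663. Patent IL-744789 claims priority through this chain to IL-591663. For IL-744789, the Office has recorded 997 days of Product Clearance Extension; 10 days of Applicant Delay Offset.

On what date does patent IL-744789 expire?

2031-02-12

Earliest priority filing: 31 May 2010.
Base term: 31 May 2010 + 18 years → 31 May 2028.
Product Clearance Extension: 997 days (within the 1370-day cap) → +997 days → 22 February 2031.
Applicant Delay Offset: −10 days → 12 February 2031.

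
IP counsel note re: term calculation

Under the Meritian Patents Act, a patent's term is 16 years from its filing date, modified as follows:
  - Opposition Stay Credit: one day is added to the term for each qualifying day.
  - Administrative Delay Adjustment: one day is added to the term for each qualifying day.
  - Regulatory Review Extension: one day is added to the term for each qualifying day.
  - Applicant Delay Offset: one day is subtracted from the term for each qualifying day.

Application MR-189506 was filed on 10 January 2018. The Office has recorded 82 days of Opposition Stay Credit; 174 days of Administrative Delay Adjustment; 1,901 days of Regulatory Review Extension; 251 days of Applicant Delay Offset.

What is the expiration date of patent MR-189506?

2039-03-31

Base term: filing date + 16 years → 10 January 2034.
Opposition Stay Credit: +82 days → 2 April 2034.
Administrative Delay Adjustment: +174 days → 23 September 2034.
Regulatory Review Extension: +1901 days → 7 December 2039.
Applicant Delay Offset: −251 days → 31 March 2039.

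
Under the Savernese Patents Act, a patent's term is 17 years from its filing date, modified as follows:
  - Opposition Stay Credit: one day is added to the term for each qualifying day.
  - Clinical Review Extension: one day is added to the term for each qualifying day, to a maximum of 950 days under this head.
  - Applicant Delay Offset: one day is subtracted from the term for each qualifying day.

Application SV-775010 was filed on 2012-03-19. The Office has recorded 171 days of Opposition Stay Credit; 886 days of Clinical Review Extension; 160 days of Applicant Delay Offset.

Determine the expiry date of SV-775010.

September 2, 2031

Base term: filing date + 17 years → 19 March 2029.
Opposition Stay Credit: +171 days → 6 September 2029.
Clinical Review Extension: 886 days (within the 950-day cap) → +886 days → 9 February 2032.
Applicant Delay Offset: −160 days → 2 September 2031.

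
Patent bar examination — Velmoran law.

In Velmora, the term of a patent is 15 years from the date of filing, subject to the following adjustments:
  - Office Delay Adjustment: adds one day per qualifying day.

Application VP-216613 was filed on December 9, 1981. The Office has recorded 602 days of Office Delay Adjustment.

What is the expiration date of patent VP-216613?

Base term: filing date + 15 years → 9 December 1996.
Office Delay Adjustment: +602 days → 3 August 1998.

1998-08-03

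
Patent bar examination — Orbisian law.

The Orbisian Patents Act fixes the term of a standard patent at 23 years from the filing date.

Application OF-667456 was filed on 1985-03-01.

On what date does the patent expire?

March 1, 2008

Filing date + 23 years → 1 March 2008.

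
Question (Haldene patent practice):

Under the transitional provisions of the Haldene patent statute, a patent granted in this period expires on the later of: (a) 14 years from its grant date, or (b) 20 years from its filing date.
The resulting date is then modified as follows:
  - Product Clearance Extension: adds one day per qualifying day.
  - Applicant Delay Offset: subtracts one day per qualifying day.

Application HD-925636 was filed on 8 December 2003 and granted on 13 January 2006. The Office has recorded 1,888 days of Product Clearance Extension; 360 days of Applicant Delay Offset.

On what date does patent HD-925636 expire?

2028-02-13

(a) grant + 14 years → 13 January 2020.
(b) filing + 20 years → 8 December 2023.
Later of the two: 8 December 2023.
Product Clearance Extension: +1888 days → 7 February 2029.
Applicant Delay Offset: −360 days → 13 February 2028.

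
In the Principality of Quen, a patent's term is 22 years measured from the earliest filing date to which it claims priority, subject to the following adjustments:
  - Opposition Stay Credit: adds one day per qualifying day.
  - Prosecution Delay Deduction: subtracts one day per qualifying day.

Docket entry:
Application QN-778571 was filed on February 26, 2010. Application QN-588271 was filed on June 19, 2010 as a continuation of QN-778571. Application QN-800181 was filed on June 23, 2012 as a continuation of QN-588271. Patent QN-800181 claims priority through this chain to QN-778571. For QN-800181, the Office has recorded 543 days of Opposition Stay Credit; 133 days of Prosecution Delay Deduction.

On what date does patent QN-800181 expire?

April 11, 2033

Earliest priority filing: 26 February 2010.
Base term: 26 February 2010 + 22 years → 26 February 2032.
Opposition Stay Credit: +543 days → 22 August 2033.
Prosecution Delay Deduction: −133 days → 11 April 2033.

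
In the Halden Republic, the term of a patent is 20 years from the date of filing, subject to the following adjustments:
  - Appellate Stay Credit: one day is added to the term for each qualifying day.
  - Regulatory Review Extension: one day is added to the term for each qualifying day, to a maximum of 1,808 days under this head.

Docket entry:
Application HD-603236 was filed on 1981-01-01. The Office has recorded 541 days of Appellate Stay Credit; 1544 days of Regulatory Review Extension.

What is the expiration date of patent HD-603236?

Base term: filing date + 20 years → 1 January 2001.
Appellate Stay Credit: +541 days → 26 June 2002.
Regulatory Review Extension: 1544 days (within the 1808-day cap) → +1544 days → 17 September 2006.

2006-09-17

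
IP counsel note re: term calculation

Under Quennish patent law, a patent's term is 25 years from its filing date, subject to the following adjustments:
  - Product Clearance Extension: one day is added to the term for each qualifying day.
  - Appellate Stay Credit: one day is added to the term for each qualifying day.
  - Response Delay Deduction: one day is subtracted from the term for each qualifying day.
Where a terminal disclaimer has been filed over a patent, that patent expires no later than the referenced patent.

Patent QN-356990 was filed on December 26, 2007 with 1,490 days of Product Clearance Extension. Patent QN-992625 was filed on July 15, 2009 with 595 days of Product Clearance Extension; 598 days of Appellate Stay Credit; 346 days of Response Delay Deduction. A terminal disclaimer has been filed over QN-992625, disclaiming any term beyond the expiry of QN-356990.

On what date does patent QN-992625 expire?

2036-11-08

Natural term of QN-992625:
  Base: filing + 25 years → 15 July 2034.
  Product Clearance Extension: +595 days → 1 March 2036.
  Appellate Stay Credit: +598 days → 20 October 2037.
  Response Delay Deduction: −346 days → 8 November 2036.
Expiry of referenced patent QN-356990:
  Base: filing + 25 years → 26 December 2032.
  Product Clearance Extension: +1490 days → 24 January 2037.
Terminal disclaimer: QN-992625 expires on the earlier of 8 November 2036 and 24 January 2037.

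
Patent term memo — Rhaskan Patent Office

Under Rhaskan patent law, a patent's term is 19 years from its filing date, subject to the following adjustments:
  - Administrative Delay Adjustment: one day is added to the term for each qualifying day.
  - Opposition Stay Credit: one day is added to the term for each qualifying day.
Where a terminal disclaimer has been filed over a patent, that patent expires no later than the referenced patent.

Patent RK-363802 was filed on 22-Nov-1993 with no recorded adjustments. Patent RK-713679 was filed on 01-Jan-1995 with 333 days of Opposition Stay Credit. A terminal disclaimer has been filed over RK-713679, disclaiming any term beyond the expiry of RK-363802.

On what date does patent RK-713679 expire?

Natural term of RK-713679:
  Base: filing + 19 years → 1 January 2014.
  Opposition Stay Credit: +333 days → 30 November 2014.
Expiry of referenced patent RK-363802:
  Base: filing + 19 years → 22 November 2012.
Terminal disclaimer: RK-713679 expires on the earlier of 30 November 2014 and 22 November 2012.

2012-11-22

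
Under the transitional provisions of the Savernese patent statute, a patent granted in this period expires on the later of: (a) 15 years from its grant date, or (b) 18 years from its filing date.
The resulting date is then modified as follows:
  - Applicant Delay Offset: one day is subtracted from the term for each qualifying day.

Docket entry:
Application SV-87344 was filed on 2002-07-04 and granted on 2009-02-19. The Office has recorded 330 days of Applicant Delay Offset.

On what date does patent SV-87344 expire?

(a) grant + 15 years → 19 February 2024.
(b) filing + 18 years → 4 July 2020.
Later of the two: 19 February 2024.
Applicant Delay Offset: −330 days → 26 March 2023.

2023-03-26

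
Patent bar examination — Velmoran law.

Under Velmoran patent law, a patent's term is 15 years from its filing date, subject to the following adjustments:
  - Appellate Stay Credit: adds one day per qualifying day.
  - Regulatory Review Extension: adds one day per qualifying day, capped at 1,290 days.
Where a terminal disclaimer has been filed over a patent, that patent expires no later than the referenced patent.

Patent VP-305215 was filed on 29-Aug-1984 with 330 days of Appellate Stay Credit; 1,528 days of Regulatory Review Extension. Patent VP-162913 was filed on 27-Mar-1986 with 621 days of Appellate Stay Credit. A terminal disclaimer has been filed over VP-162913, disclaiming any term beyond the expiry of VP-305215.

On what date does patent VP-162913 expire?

2002-12-08

Natural term of VP-162913:
  Base: filing + 15 years → 27 March 2001.
  Appellate Stay Credit: +621 days → 8 December 2002.
Expiry of referenced patent VP-305215:
  Base: filing + 15 years → 29 August 1999.
  Appellate Stay Credit: +330 days → 24 July 2000.
  Regulatory Review Extension: 1528 days claimed exceeds the 1290-day cap, so +1290 days → 4 February 2004.
Terminal disclaimer: VP-162913 expires on the earlier of 8 December 2002 and 4 February 2004.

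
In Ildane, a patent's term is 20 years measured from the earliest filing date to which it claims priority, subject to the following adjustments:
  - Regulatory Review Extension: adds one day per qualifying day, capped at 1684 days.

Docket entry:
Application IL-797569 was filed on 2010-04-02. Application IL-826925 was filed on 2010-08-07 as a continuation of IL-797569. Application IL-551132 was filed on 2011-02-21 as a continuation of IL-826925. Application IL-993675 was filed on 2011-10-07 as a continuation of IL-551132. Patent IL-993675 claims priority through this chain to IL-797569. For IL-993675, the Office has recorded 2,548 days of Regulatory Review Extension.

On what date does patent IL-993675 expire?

November 11, 2034

Earliest priority filing: 2 April 2010.
Base term: 2 April 2010 + 20 years → 2 April 2030.
Regulatory Review Extension: 2548 days claimed exceeds the 1684-day cap, so +1684 days → 11 November 2034.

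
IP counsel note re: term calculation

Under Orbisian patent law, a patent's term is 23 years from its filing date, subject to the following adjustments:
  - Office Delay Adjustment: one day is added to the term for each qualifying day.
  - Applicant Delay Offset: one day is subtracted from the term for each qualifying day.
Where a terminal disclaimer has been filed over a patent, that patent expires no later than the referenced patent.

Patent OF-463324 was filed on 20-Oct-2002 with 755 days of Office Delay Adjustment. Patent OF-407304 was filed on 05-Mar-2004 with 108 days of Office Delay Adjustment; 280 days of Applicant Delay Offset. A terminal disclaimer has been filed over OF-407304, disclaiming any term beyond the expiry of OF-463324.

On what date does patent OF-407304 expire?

2026-09-14

Natural term of OF-407304:
  Base: filing + 23 years → 5 March 2027.
  Office Delay Adjustment: +108 days → 21 June 2027.
  Applicant Delay Offset: −280 days → 14 September 2026.
Expiry of referenced patent OF-463324:
  Base: filing + 23 years → 20 October 2025.
  Office Delay Adjustment: +755 days → 14 November 2027.
Terminal disclaimer: OF-407304 expires on the earlier of 14 September 2026 and 14 November 2027.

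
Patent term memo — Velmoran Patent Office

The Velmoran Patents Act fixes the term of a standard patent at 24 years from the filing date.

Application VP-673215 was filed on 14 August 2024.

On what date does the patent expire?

Filing date + 24 years → 14 August 2048.

2048-08-14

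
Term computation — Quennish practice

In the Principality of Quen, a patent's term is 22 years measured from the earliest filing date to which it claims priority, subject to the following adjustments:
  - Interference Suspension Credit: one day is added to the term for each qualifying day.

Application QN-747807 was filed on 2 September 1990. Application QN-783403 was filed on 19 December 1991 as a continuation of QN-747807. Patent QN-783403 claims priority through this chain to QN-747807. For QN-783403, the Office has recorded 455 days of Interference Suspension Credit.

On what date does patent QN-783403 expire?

2013-12-01

Earliest priority filing: 2 September 1990.
Base term: 2 September 1990 + 22 years → 2 September 2012.
Interference Suspension Credit: +455 days → 1 December 2013.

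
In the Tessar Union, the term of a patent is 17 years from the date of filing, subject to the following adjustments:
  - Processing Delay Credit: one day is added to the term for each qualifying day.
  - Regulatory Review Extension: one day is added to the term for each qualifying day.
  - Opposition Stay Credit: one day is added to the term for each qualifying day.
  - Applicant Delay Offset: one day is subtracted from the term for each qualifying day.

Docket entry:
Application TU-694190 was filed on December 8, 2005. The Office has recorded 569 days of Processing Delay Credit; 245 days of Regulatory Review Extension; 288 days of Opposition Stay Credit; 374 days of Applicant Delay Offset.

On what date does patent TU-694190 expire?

2024-12-05

Base term: filing date + 17 years → 8 December 2022.
Processing Delay Credit: +569 days → 29 June 2024.
Regulatory Review Extension: +245 days → 1 March 2025.
Opposition Stay Credit: +288 days → 14 December 2025.
Applicant Delay Offset: −374 days → 5 December 2024.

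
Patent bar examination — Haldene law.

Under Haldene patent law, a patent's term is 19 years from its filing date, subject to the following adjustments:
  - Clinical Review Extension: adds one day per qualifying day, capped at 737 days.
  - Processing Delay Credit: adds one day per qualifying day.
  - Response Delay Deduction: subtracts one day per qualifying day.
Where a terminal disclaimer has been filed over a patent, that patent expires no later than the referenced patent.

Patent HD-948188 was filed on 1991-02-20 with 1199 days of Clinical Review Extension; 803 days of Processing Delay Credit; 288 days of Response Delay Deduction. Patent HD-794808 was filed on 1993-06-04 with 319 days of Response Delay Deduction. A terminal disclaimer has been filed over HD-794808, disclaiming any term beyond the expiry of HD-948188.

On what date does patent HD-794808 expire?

July 21, 2011

Natural term of HD-794808:
  Base: filing + 19 years → 4 June 2012.
  Response Delay Deduction: −319 days → 21 July 2011.
Expiry of referenced patent HD-948188:
  Base: filing + 19 years → 20 February 2010.
  Clinical Review Extension: 1199 days claimed exceeds the 737-day cap, so +737 days → 27 February 2012.
  Processing Delay Credit: +803 days → 10 May 2014.
  Response Delay Deduction: −288 days → 26 July 2013.
Terminal disclaimer: HD-794808 expires on the earlier of 21 July 2011 and 26 July 2013.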